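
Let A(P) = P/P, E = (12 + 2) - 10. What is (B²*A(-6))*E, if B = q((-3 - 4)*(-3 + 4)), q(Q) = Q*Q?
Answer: 9604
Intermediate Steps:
q(Q) = Q²
E = 4 (E = 14 - 10 = 4)
B = 49 (B = ((-3 - 4)*(-3 + 4))² = (-7*1)² = (-7)² = 49)
A(P) = 1
(B²*A(-6))*E = (49²*1)*4 = (2401*1)*4 = 2401*4 = 9604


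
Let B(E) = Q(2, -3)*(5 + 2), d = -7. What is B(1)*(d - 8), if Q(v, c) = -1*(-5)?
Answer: -525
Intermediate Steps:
Q(v, c) = 5
B(E) = 35 (B(E) = 5*(5 + 2) = 5*7 = 35)
B(1)*(d - 8) = 35*(-7 - 8) = 35*(-15) = -525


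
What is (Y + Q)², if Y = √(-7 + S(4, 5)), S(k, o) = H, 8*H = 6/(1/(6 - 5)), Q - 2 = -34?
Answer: 4071/4 - 160*I ≈ 1017.8 - 160.0*I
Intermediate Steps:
Q = -32 (Q = 2 - 34 = -32)
H = ¾ (H = (6/(1/(6 - 5)))/8 = (6/(1/1))/8 = (6/1)/8 = (6*1)/8 = (⅛)*6 = ¾ ≈ 0.75000)
S(k, o) = ¾
Y = 5*I/2 (Y = √(-7 + ¾) = √(-25/4) = 5*I/2 ≈ 2.5*I)
(Y + Q)² = (5*I/2 - 32)² = (-32 + 5*I/2)²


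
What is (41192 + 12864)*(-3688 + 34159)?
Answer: 1647140376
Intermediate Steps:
(41192 + 12864)*(-3688 + 34159) = 54056*30471 = 1647140376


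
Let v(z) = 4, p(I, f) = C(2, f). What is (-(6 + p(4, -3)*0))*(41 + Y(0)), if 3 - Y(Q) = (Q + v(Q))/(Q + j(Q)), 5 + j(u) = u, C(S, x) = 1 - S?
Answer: -1344/5 ≈ -268.80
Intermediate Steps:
p(I, f) = -1 (p(I, f) = 1 - 1*2 = 1 - 2 = -1)
j(u) = -5 + u
Y(Q) = 3 - (4 + Q)/(-5 + 2*Q) (Y(Q) = 3 - (Q + 4)/(Q + (-5 + Q)) = 3 - (4 + Q)/(-5 + 2*Q))
(-(6 + p(4, -3)*0))*(41 + Y(0)) = (-(6 - 1*0))*(41 + (-19 + 5*0)/(-5 + 2*0)) = (-(6 + 0))*(41 + (-19 + 0)/(-5 + 0)) = (-1*6)*(41 - 19/(-5)) = -6*(41 - 1/5*(-19)) = -6*(41 + 19/5) = -6*224/5 = -1344/5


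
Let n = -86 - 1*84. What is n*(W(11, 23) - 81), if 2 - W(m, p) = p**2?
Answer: 103360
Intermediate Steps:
W(m, p) = 2 - p**2
n = -170 (n = -86 - 84 = -170)
n*(W(11, 23) - 81) = -170*((2 - 1*23**2) - 81) = -170*((2 - 1*529) - 81) = -170*((2 - 529) - 81) = -170*(-527 - 81) = -170*(-608) = 103360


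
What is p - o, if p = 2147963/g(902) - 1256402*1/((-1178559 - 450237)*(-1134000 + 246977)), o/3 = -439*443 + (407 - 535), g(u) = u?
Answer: 95490732221775281005/162898890238227 ≈ 5.8620e+5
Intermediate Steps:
o = -583815 (o = 3*(-439*443 + (407 - 535)) = 3*(-194477 - 128) = 3*(-194605) = -583815)
p = 387916617344785000/162898890238227 (p = 2147963/902 - 1256402*1/((-1178559 - 450237)*(-1134000 + 246977)) = 2147963*(1/902) - 1256402/((-1628796*(-887023))) = 2147963/902 - 1256402/1444779514308 = 2147963/902 - 1256402*1/1444779514308 = 2147963/902 - 628201/722389757154 = 387916617344785000/162898890238227 ≈ 2381.3)
p - o = 387916617344785000/162898890238227 - 1*(-583815) = 387916617344785000/162898890238227 + 583815 = 95490732221775281005/162898890238227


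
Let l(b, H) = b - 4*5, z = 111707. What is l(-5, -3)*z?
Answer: -2792675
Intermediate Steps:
l(b, H) = -20 + b (l(b, H) = b - 20 = -20 + b)
l(-5, -3)*z = (-20 - 5)*111707 = -25*111707 = -2792675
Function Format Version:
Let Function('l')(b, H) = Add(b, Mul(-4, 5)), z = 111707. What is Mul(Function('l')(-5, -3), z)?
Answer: -2792675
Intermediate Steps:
Function('l')(b, H) = Add(-20, b) (Function('l')(b, H) = Add(b, -20) = Add(-20, b))
Mul(Function('l')(-5, -3), z) = Mul(Add(-20, -5), 111707) = Mul(-25, 111707) = -2792675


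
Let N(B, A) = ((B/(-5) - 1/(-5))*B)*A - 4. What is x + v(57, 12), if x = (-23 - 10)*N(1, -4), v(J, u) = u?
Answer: 144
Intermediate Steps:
N(B, A) = -4 + A*B*(⅕ - B/5) (N(B, A) = ((B*(-⅕) - 1*(-⅕))*B)*A - 4 = ((-B/5 + ⅕)*B)*A - 4 = ((⅕ - B/5)*B)*A - 4 = (B*(⅕ - B/5))*A - 4 = A*B*(⅕ - B/5) - 4 = -4 + A*B*(⅕ - B/5))
x = 132 (x = (-23 - 10)*(-4 - ⅕*(-4)*1² + (⅕)*(-4)*1) = -33*(-4 - ⅕*(-4)*1 - ⅘) = -33*(-4 + ⅘ - ⅘) = -33*(-4) = 132)
x + v(57, 12) = 132 + 12 = 144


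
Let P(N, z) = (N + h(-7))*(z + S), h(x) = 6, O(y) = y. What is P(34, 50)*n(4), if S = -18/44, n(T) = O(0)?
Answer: 0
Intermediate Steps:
n(T) = 0
S = -9/22 (S = -18*1/44 = -9/22 ≈ -0.40909)
P(N, z) = (6 + N)*(-9/22 + z) (P(N, z) = (N + 6)*(z - 9/22) = (6 + N)*(-9/22 + z))
P(34, 50)*n(4) = (-27/11 + 6*50 - 9/22*34 + 34*50)*0 = (-27/11 + 300 - 153/11 + 1700)*0 = (21820/11)*0 = 0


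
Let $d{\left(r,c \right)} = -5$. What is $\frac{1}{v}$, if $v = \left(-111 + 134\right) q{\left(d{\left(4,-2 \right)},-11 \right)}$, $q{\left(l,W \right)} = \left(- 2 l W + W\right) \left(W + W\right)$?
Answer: $\frac{1}{61226} \approx 1.6333 \cdot 10^{-5}$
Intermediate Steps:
$q{\left(l,W \right)} = 2 W \left(W - 2 W l\right)$ ($q{\left(l,W \right)} = \left(- 2 W l + W\right) 2 W = \left(W - 2 W l\right) 2 W = 2 W \left(W - 2 W l\right)$)
$v = 61226$ ($v = \left(-111 + 134\right) \left(-11\right)^{2} \left(2 - -20\right) = 23 \cdot 121 \left(2 + 20\right) = 23 \cdot 121 \cdot 22 = 23 \cdot 2662 = 61226$)
$\frac{1}{v} = \frac{1}{61226}$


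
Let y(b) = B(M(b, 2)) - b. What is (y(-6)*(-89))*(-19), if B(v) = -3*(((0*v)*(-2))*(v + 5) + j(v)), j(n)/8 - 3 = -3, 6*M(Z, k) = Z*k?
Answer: 10146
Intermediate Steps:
M(Z, k) = Z*k/6 (M(Z, k) = (Z*k)/6 = Z*k/6)
j(n) = 0 (j(n) = 24 + 8*(-3) = 24 - 24 = 0)
B(v) = 0 (B(v) = -3*(((0*v)*(-2))*(v + 5) + 0) = -3*((0*(-2))*(5 + v) + 0) = -3*(0*(5 + v) + 0) = -3*(0 + 0) = -3*0 = 0)
y(b) = -b (y(b) = 0 - b = -b)
(y(-6)*(-89))*(-19) = (-1*(-6)*(-89))*(-19) = (6*(-89))*(-19) = -534*(-19) = 10146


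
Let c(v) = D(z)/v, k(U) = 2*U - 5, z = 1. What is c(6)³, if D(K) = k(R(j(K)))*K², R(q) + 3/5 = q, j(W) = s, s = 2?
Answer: -1331/27000 ≈ -0.049296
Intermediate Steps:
j(W) = 2
R(q) = -⅗ + q
k(U) = -5 + 2*U
D(K) = -11*K²/5 (D(K) = (-5 + 2*(-⅗ + 2))*K² = (-5 + 2*(7/5))*K² = (-5 + 14/5)*K² = -11*K²/5)
c(v) = -11/(5*v) (c(v) = (-11/5*1²)/v = (-11/5*1)/v = -11/(5*v))
c(6)³ = (-11/5/6)³ = (-11/5*⅙)³ = (-11/30)³ = -1331/27000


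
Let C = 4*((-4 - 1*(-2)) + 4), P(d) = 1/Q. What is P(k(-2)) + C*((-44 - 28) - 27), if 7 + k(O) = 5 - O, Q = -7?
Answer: -5545/7 ≈ -792.14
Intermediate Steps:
k(O) = -2 - O (k(O) = -7 + (5 - O) = -2 - O)
P(d) = -1/7 (P(d) = 1/(-7) = -1/7)
C = 8 (C = 4*((-4 + 2) + 4) = 4*(-2 + 4) = 4*2 = 8)
P(k(-2)) + C*((-44 - 28) - 27) = -1/7 + 8*((-44 - 28) - 27) = -1/7 + 8*(-72 - 27) = -1/7 + 8*(-99) = -1/7 - 792 = -5545/7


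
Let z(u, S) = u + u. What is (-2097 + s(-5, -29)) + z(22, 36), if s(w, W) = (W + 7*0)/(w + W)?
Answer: -69773/34 ≈ -2052.1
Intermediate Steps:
z(u, S) = 2*u
s(w, W) = W/(W + w) (s(w, W) = (W + 0)/(W + w) = W/(W + w))
(-2097 + s(-5, -29)) + z(22, 36) = (-2097 - 29/(-29 - 5)) + 2*22 = (-2097 - 29/(-34)) + 44 = (-2097 - 29*(-1/34)) + 44 = (-2097 + 29/34) + 44 = -71269/34 + 44 = -69773/34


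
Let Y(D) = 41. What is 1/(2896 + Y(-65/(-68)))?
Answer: 1/2937 ≈ 0.00034048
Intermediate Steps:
1/(2896 + Y(-65/(-68))) = 1/(2896 + 41) = 1/2937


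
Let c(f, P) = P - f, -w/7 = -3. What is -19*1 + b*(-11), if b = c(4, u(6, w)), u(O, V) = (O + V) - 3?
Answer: -239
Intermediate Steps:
w = 21 (w = -7*(-3) = 21)
u(O, V) = -3 + O + V
b = 20 (b = (-3 + 6 + 21) - 1*4 = 24 - 4 = 20)
-19*1 + b*(-11) = -19*1 + 20*(-11) = -19 - 220 = -239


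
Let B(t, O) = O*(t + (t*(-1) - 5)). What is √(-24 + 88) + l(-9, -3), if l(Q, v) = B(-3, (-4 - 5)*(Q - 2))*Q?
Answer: 4463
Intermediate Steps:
B(t, O) = -5*O (B(t, O) = O*(t + (-t - 5)) = O*(t + (-5 - t)) = O*(-5) = -5*O)
l(Q, v) = Q*(-90 + 45*Q) (l(Q, v) = (-5*(-4 - 5)*(Q - 2))*Q = (-(-45)*(-2 + Q))*Q = (-5*(18 - 9*Q))*Q = (-90 + 45*Q)*Q = Q*(-90 + 45*Q))
√(-24 + 88) + l(-9, -3) = √(-24 + 88) + 45*(-9)*(-2 - 9) = √64 + 45*(-9)*(-11) = 8 + 4455 = 4463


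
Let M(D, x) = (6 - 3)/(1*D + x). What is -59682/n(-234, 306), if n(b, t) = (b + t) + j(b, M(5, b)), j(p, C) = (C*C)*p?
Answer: -521630627/628941 ≈ -829.38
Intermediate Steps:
M(D, x) = 3/(D + x)
j(p, C) = p*C² (j(p, C) = C²*p = p*C²)
n(b, t) = b + t + 9*b/(5 + b)² (n(b, t) = (b + t) + b*(3/(5 + b))² = (b + t) + b*(9/(5 + b)²) = (b + t) + 9*b/(5 + b)² = b + t + 9*b/(5 + b)²)
-59682/n(-234, 306) = -59682/(-234 + 306 + 9*(-234)/(5 - 234)²) = -59682/(-234 + 306 + 9*(-234)/(-229)²) = -59682/(-234 + 306 + 9*(-234)*(1/52441)) = -59682/(-234 + 306 - 2106/52441) = -59682/3773646/52441 = -59682*52441/3773646 = -521630627/628941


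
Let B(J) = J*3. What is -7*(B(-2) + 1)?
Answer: 35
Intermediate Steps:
B(J) = 3*J
-7*(B(-2) + 1) = -7*(3*(-2) + 1) = -7*(-6 + 1) = -7*(-5) = 35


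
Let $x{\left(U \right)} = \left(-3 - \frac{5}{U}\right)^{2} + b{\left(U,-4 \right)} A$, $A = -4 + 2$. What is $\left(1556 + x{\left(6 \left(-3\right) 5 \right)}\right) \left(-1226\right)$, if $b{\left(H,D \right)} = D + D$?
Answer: $- \frac{313939981}{162} \approx -1.9379 \cdot 10^{6}$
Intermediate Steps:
$b{\left(H,D \right)} = 2 D$
$A = -2$
$x{\left(U \right)} = 16 + \left(-3 - \frac{5}{U}\right)^{2}$ ($x{\left(U \right)} = \left(-3 - \frac{5}{U}\right)^{2} + 2 \left(-4\right) \left(-2\right) = \left(-3 - \frac{5}{U}\right)^{2} - -16 = \left(-3 - \frac{5}{U}\right)^{2} + 16 = 16 + \left(-3 - \frac{5}{U}\right)^{2}$)
$\left(1556 + x{\left(6 \left(-3\right) 5 \right)}\right) \left(-1226\right) = \left(1556 + \left(25 + \frac{25}{8100} + \frac{30}{6 \left(-3\right) 5}\right)\right) \left(-1226\right) = \left(1556 + \left(25 + \frac{25}{8100} + \frac{30}{\left(-18\right) 5}\right)\right) \left(-1226\right) = \left(1556 + \left(25 + \frac{25}{8100} + \frac{30}{-90}\right)\right) \left(-1226\right) = \left(1556 + \left(25 + 25 \cdot \frac{1}{8100} + 30 \left(- \frac{1}{90}\right)\right)\right) \left(-1226\right) = \left(1556 + \left(25 + \frac{1}{324} - \frac{1}{3}\right)\right) \left(-1226\right) = \left(1556 + \frac{7993}{324}\right) \left(-1226\right) = \frac{512137}{324} \left(-1226\right) = - \frac{313939981}{162}$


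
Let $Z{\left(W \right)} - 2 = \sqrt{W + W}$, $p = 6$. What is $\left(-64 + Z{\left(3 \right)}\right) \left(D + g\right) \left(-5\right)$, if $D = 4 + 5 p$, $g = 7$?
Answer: $12710 - 205 \sqrt{6} \approx 12208.0$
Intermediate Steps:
$Z{\left(W \right)} = 2 + \sqrt{2} \sqrt{W}$ ($Z{\left(W \right)} = 2 + \sqrt{W + W} = 2 + \sqrt{2 W} = 2 + \sqrt{2} \sqrt{W}$)
$D = 34$ ($D = 4 + 5 \cdot 6 = 4 + 30 = 34$)
$\left(-64 + Z{\left(3 \right)}\right) \left(D + g\right) \left(-5\right) = \left(-64 + \left(2 + \sqrt{2} \sqrt{3}\right)\right) \left(34 + 7\right) \left(-5\right) = \left(-64 + \left(2 + \sqrt{6}\right)\right) 41 \left(-5\right) = \left(-62 + \sqrt{6}\right) \left(-205\right) = 12710 - 205 \sqrt{6}$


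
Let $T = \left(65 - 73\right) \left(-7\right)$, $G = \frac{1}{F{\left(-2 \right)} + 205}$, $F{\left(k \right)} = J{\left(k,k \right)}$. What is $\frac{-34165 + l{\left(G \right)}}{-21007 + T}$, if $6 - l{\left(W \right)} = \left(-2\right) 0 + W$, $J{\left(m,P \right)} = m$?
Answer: $\frac{6934278}{4253053} \approx 1.6304$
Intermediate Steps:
$F{\left(k \right)} = k$
$G = \frac{1}{203}$ ($G = \frac{1}{-2 + 205} = \frac{1}{203} \approx 0.0049261$)
$T = 56$ ($T = \left(-8\right) \left(-7\right) = 56$)
$l{\left(W \right)} = 6 - W$ ($l{\left(W \right)} = 6 - \left(\left(-2\right) 0 + W\right) = 6 - \left(0 + W\right) = 6 - W$)
$\frac{-34165 + l{\left(G \right)}}{-21007 + T} = \frac{-34165 + \left(6 - \frac{1}{203}\right)}{-21007 + 56} = \frac{-34165 + \left(6 - \frac{1}{203}\right)}{-20951} = \left(-34165 + \frac{1217}{203}\right) \left(- \frac{1}{20951}\right) = \left(- \frac{6934278}{203}\right) \left(- \frac{1}{20951}\right) = \frac{6934278}{4253053}$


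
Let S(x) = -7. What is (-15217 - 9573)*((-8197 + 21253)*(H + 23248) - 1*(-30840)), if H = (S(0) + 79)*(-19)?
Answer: -7082406814800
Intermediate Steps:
H = -1368 (H = (-7 + 79)*(-19) = 72*(-19) = -1368)
(-15217 - 9573)*((-8197 + 21253)*(H + 23248) - 1*(-30840)) = (-15217 - 9573)*((-8197 + 21253)*(-1368 + 23248) - 1*(-30840)) = -24790*(13056*21880 + 30840) = -24790*(285665280 + 30840) = -24790*285696120 = -7082406814800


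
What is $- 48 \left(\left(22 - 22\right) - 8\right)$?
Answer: $384$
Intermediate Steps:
$- 48 \left(\left(22 - 22\right) - 8\right) = - 48 \left(\left(22 - 22\right) + \left(-8 + 0\right)\right) = - 48 \left(0 - 8\right) = \left(-48\right) \left(-8\right) = 384$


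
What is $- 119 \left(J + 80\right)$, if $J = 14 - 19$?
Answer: $-8925$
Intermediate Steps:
$J = -5$ ($J = 14 - 19 = -5$)
$- 119 \left(J + 80\right) = - 119 \left(-5 + 80\right) = \left(-119\right) 75 = -8925$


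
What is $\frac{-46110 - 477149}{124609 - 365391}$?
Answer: $\frac{523259}{240782} \approx 2.1732$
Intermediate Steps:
$\frac{-46110 - 477149}{124609 - 365391} = - \frac{523259}{-240782} = \left(-523259\right) \left(- \frac{1}{240782}\right) = \frac{523259}{240782}$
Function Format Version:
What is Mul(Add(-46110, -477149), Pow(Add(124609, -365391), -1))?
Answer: Rational(523259, 240782) ≈ 2.1732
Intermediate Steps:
Mul(Add(-46110, -477149), Pow(Add(124609, -365391), -1)) = Mul(-523259, Pow(-240782, -1)) = Mul(-523259, Rational(-1, 240782)) = Rational(523259, 240782)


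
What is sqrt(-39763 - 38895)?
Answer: I*sqrt(78658) ≈ 280.46*I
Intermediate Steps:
sqrt(-39763 - 38895) = sqrt(-78658) = I*sqrt(78658)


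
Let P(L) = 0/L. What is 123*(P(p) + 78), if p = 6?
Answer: 9594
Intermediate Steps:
P(L) = 0
123*(P(p) + 78) = 123*(0 + 78) = 123*78 = 9594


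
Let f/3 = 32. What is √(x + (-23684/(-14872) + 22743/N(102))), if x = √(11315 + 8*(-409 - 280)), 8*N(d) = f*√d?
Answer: √(150582872 + 94556176*√5803 + 1756937182*√102)/9724 ≈ 16.292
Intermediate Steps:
f = 96 (f = 3*32 = 96)
N(d) = 12*√d (N(d) = (96*√d)/8 = 12*√d)
x = √5803 (x = √(11315 + 8*(-689)) = √(11315 - 5512) = √5803 ≈ 76.177)
√(x + (-23684/(-14872) + 22743/N(102))) = √(√5803 + (-23684/(-14872) + 22743/((12*√102)))) = √(√5803 + (-23684*(-1/14872) + 22743*(√102/1224))) = √(√5803 + (5921/3718 + 2527*√102/136)) = √(5921/3718 + √5803 + 2527*√102/136)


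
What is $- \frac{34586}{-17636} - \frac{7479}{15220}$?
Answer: $\frac{98624819}{67104980} \approx 1.4697$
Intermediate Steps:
$- \frac{34586}{-17636} - \frac{7479}{15220} = \left(-34586\right) \left(- \frac{1}{17636}\right) - \frac{7479}{15220} = \frac{17293}{8818} - \frac{7479}{15220} = \frac{98624819}{67104980}$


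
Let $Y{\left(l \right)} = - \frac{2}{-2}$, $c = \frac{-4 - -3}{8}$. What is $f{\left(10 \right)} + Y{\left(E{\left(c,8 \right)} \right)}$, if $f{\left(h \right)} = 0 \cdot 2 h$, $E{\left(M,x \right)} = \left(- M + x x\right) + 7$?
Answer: $1$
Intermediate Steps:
$c = - \frac{1}{8}$ ($c = \left(-4 + 3\right) \frac{1}{8} = \left(-1\right) \frac{1}{8} = - \frac{1}{8} \approx -0.125$)
$E{\left(M,x \right)} = 7 + x^{2} - M$ ($E{\left(M,x \right)} = \left(- M + x^{2}\right) + 7 = \left(x^{2} - M\right) + 7 = 7 + x^{2} - M$)
$f{\left(h \right)} = 0$ ($f{\left(h \right)} = 0 h = 0$)
$Y{\left(l \right)} = 1$ ($Y{\left(l \right)} = \left(-2\right) \left(- \frac{1}{2}\right) = 1$)
$f{\left(10 \right)} + Y{\left(E{\left(c,8 \right)} \right)} = 0 + 1 = 1$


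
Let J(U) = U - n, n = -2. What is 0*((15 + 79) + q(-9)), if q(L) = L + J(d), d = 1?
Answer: 0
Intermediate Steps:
J(U) = 2 + U (J(U) = U - 1*(-2) = U + 2 = 2 + U)
q(L) = 3 + L (q(L) = L + (2 + 1) = L + 3 = 3 + L)
0*((15 + 79) + q(-9)) = 0*((15 + 79) + (3 - 9)) = 0*(94 - 6) = 0*88 = 0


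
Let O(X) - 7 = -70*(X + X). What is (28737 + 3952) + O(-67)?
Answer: 42076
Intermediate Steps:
O(X) = 7 - 140*X (O(X) = 7 - 70*(X + X) = 7 - 140*X)
(28737 + 3952) + O(-67) = (28737 + 3952) + (7 - 140*(-67)) = 32689 + (7 + 9380) = 32689 + 9387 = 42076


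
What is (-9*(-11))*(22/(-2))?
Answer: -1089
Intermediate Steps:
(-9*(-11))*(22/(-2)) = 99*(22*(-1/2)) = 99*(-11) = -1089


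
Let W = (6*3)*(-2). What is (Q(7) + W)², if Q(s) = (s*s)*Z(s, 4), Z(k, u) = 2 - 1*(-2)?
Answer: 25600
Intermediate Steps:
Z(k, u) = 4 (Z(k, u) = 2 + 2 = 4)
W = -36 (W = 18*(-2) = -36)
Q(s) = 4*s² (Q(s) = (s*s)*4 = s²*4 = 4*s²)
(Q(7) + W)² = (4*7² - 36)² = (4*49 - 36)² = (196 - 36)² = 160² = 25600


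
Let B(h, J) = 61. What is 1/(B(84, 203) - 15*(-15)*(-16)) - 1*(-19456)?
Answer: 68854783/3539 ≈ 19456.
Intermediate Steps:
1/(B(84, 203) - 15*(-15)*(-16)) - 1*(-19456) = 1/(61 - 15*(-15)*(-16)) - 1*(-19456) = 1/(61 + 225*(-16)) + 19456 = 1/(61 - 3600) + 19456 = 1/(-3539) + 19456 = -1/3539 + 19456 = 68854783/3539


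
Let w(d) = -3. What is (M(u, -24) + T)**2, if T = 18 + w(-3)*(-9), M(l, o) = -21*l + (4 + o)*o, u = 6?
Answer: 159201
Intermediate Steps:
M(l, o) = -21*l + o*(4 + o)
T = 45 (T = 18 - 3*(-9) = 18 + 27 = 45)
(M(u, -24) + T)**2 = (((-24)**2 - 21*6 + 4*(-24)) + 45)**2 = ((576 - 126 - 96) + 45)**2 = (354 + 45)**2 = 399**2 = 159201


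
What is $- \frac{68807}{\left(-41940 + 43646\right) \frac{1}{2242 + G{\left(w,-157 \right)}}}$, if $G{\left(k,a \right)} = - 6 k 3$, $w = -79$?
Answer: $- \frac{126054424}{853} \approx -1.4778 \cdot 10^{5}$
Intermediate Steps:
$G{\left(k,a \right)} = - 18 k$
$- \frac{68807}{\left(-41940 + 43646\right) \frac{1}{2242 + G{\left(w,-157 \right)}}} = - \frac{68807}{\left(-41940 + 43646\right) \frac{1}{2242 - -1422}} = - \frac{68807}{1706 \frac{1}{2242 + 1422}} = - \frac{68807}{1706 \cdot \frac{1}{3664}} = - \frac{68807}{\frac{853}{1832}} = \left(-68807\right) \frac{1832}{853} = - \frac{126054424}{853}$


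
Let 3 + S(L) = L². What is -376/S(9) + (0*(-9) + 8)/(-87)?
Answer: -1852/377 ≈ -4.9125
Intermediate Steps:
S(L) = -3 + L²
-376/S(9) + (0*(-9) + 8)/(-87) = -376/(-3 + 9²) + (0*(-9) + 8)/(-87) = -376/(-3 + 81) + (0 + 8)*(-1/87) = -376/78 + 8*(-1/87) = -376*1/78 - 8/87 = -188/39 - 8/87 = -1852/377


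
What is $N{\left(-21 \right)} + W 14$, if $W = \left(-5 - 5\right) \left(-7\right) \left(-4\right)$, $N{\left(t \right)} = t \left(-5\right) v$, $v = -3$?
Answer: $-4235$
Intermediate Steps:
$N{\left(t \right)} = 15 t$ ($N{\left(t \right)} = t \left(-5\right) \left(-3\right) = - 5 t \left(-3\right) = 15 t$)
$W = -280$ ($W = \left(-10\right) \left(-7\right) \left(-4\right) = 70 \left(-4\right) = -280$)
$N{\left(-21 \right)} + W 14 = 15 \left(-21\right) - 3920 = -315 - 3920 = -4235$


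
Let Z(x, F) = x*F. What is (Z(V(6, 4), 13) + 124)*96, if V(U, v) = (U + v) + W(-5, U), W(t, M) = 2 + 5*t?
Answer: -4320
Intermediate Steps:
V(U, v) = -23 + U + v (V(U, v) = (U + v) + (2 + 5*(-5)) = (U + v) + (2 - 25) = (U + v) - 23 = -23 + U + v)
Z(x, F) = F*x
(Z(V(6, 4), 13) + 124)*96 = (13*(-23 + 6 + 4) + 124)*96 = (13*(-13) + 124)*96 = (-169 + 124)*96 = -45*96 = -4320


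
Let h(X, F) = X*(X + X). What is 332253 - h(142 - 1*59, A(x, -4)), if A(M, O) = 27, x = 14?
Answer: 318475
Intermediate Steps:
h(X, F) = 2*X² (h(X, F) = X*(2*X) = 2*X²)
332253 - h(142 - 1*59, A(x, -4)) = 332253 - 2*(142 - 1*59)² = 332253 - 2*(142 - 59)² = 332253 - 2*83² = 332253 - 2*6889 = 332253 - 1*13778 = 332253 - 13778 = 318475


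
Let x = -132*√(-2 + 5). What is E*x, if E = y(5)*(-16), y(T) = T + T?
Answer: 21120*√3 ≈ 36581.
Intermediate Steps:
y(T) = 2*T
E = -160 (E = (2*5)*(-16) = 10*(-16) = -160)
x = -132*√3 ≈ -228.63
E*x = -(-21120)*√3 = 21120*√3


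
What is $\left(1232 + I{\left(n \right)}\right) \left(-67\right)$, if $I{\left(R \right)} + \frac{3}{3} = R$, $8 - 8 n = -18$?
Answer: $- \frac{330779}{4} \approx -82695.0$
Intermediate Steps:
$n = \frac{13}{4}$ ($n = 1 - - \frac{9}{4} = 1 + \frac{9}{4} = \frac{13}{4} \approx 3.25$)
$I{\left(R \right)} = -1 + R$
$\left(1232 + I{\left(n \right)}\right) \left(-67\right) = \left(1232 + \left(-1 + \frac{13}{4}\right)\right) \left(-67\right) = \left(1232 + \frac{9}{4}\right) \left(-67\right) = \frac{4937}{4} \left(-67\right) = - \frac{330779}{4}$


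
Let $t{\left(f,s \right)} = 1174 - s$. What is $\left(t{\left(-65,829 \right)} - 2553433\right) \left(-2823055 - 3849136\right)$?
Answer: $17034690775808$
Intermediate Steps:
$\left(t{\left(-65,829 \right)} - 2553433\right) \left(-2823055 - 3849136\right) = \left(\left(1174 - 829\right) - 2553433\right) \left(-2823055 - 3849136\right) = \left(\left(1174 - 829\right) - 2553433\right) \left(-6672191\right) = \left(345 - 2553433\right) \left(-6672191\right) = \left(-2553088\right) \left(-6672191\right) = 17034690775808$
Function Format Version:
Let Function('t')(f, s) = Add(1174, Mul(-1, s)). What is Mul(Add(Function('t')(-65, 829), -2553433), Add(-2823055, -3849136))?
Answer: 17034690775808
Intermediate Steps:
Mul(Add(Function('t')(-65, 829), -2553433), Add(-2823055, -3849136)) = Mul(Add(Add(1174, Mul(-1, 829)), -2553433), Add(-2823055, -3849136)) = Mul(Add(Add(1174, -829), -2553433), -6672191) = Mul(Add(345, -2553433), -6672191) = Mul(-2553088, -6672191) = 17034690775808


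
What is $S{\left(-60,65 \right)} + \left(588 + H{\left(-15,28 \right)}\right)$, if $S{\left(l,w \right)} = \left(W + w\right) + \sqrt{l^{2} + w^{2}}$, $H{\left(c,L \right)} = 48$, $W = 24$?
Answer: $725 + 5 \sqrt{313} \approx 813.46$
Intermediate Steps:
$S{\left(l,w \right)} = 24 + w + \sqrt{l^{2} + w^{2}}$ ($S{\left(l,w \right)} = \left(24 + w\right) + \sqrt{l^{2} + w^{2}} = 24 + w + \sqrt{l^{2} + w^{2}}$)
$S{\left(-60,65 \right)} + \left(588 + H{\left(-15,28 \right)}\right) = \left(24 + 65 + \sqrt{\left(-60\right)^{2} + 65^{2}}\right) + \left(588 + 48\right) = \left(24 + 65 + \sqrt{3600 + 4225}\right) + 636 = \left(24 + 65 + \sqrt{7825}\right) + 636 = \left(24 + 65 + 5 \sqrt{313}\right) + 636 = \left(89 + 5 \sqrt{313}\right) + 636 = 725 + 5 \sqrt{313}$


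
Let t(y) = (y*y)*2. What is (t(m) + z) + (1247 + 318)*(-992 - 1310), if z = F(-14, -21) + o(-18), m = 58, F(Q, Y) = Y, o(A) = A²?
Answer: -3595599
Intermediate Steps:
z = 303 (z = -21 + (-18)² = -21 + 324 = 303)
t(y) = 2*y² (t(y) = y²*2 = 2*y²)
(t(m) + z) + (1247 + 318)*(-992 - 1310) = (2*58² + 303) + (1247 + 318)*(-992 - 1310) = (2*3364 + 303) + 1565*(-2302) = (6728 + 303) - 3602630 = 7031 - 3602630 = -3595599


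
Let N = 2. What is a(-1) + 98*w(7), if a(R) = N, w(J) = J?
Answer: 688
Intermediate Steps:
a(R) = 2
a(-1) + 98*w(7) = 2 + 98*7 = 2 + 686 = 688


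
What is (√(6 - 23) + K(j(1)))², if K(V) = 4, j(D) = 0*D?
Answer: (4 + I*√17)² ≈ -1.0 + 32.985*I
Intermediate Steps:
j(D) = 0
(√(6 - 23) + K(j(1)))² = (√(6 - 23) + 4)² = (√(-17) + 4)² = (I*√17 + 4)² = (4 + I*√17)²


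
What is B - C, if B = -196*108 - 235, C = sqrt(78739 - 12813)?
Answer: -21403 - sqrt(65926) ≈ -21660.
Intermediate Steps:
C = sqrt(65926) ≈ 256.76
B = -21403 (B = -21168 - 235 = -21403)
B - C = -21403 - sqrt(65926)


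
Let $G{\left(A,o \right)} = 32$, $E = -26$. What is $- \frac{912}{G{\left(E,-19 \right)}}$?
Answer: $- \frac{57}{2} \approx -28.5$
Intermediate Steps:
$- \frac{912}{G{\left(E,-19 \right)}} = - \frac{912}{32} = \left(-912\right) \frac{1}{32} = - \frac{57}{2}$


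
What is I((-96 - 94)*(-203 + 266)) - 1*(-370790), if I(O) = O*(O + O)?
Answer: 286932590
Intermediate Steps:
I(O) = 2*O² (I(O) = O*(2*O) = 2*O²)
I((-96 - 94)*(-203 + 266)) - 1*(-370790) = 2*((-96 - 94)*(-203 + 266))² - 1*(-370790) = 2*(-190*63)² + 370790 = 2*(-11970)² + 370790 = 2*143280900 + 370790 = 286561800 + 370790 = 286932590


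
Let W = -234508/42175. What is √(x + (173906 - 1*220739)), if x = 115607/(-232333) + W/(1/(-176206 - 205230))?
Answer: 2*√1991401413399006707599571/1959728855 ≈ 1440.2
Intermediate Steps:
W = -234508/42175 (W = -234508*1/42175 = -234508/42175 ≈ -5.5604)
x = 20782133994722279/9798644275 (x = 115607/(-232333) - 234508/(42175*(1/(-176206 - 205230))) = 115607*(-1/232333) - 234508/(42175*(1/(-381436))) = -115607/232333 - 234508/(42175*(-1/381436)) = -115607/232333 - 234508/42175*(-381436) = -115607/232333 + 89449793488/42175 = 20782133994722279/9798644275 ≈ 2.1209e+6)
√(x + (173906 - 1*220739)) = √(20782133994722279/9798644275 + (173906 - 1*220739)) = √(20782133994722279/9798644275 + (173906 - 220739)) = √(20782133994722279/9798644275 - 46833) = √(20323234087391204/9798644275) = 2*√1991401413399006707599571/1959728855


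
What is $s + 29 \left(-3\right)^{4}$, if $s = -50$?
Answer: $2299$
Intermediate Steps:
$s + 29 \left(-3\right)^{4} = -50 + 29 \left(-3\right)^{4} = -50 + 29 \cdot 81 = -50 + 2349 = 2299$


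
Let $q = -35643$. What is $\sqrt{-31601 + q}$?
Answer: $2 i \sqrt{16811} \approx 259.31 i$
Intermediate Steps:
$\sqrt{-31601 + q} = \sqrt{-31601 - 35643} = \sqrt{-67244} = 2 i \sqrt{16811}$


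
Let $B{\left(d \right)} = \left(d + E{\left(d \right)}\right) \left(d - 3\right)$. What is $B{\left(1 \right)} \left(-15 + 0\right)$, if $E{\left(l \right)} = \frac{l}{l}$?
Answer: $60$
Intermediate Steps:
$E{\left(l \right)} = 1$
$B{\left(d \right)} = \left(1 + d\right) \left(-3 + d\right)$ ($B{\left(d \right)} = \left(d + 1\right) \left(d - 3\right) = \left(1 + d\right) \left(-3 + d\right)$)
$B{\left(1 \right)} \left(-15 + 0\right) = \left(-3 + 1^{2} - 2\right) \left(-15 + 0\right) = \left(-3 + 1 - 2\right) \left(-15\right) = \left(-4\right) \left(-15\right) = 60$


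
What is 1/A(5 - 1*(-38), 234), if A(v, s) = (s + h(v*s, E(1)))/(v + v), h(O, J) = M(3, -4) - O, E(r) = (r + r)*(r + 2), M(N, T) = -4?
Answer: -43/4916 ≈ -0.0087470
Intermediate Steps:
E(r) = 2*r*(2 + r) (E(r) = (2*r)*(2 + r) = 2*r*(2 + r))
h(O, J) = -4 - O
A(v, s) = (-4 + s - s*v)/(2*v) (A(v, s) = (s + (-4 - v*s))/(v + v) = (s + (-4 - s*v))/((2*v)) = (s + (-4 - s*v))*(1/(2*v)) = (-4 + s - s*v)*(1/(2*v)) = (-4 + s - s*v)/(2*v))
1/A(5 - 1*(-38), 234) = 1/((-4 + 234 - 1*234*(5 - 1*(-38)))/(2*(5 - 1*(-38)))) = 1/((-4 + 234 - 1*234*(5 + 38))/(2*(5 + 38))) = 1/((½)*(-4 + 234 - 1*234*43)/43) = 1/((½)*(1/43)*(-4 + 234 - 10062)) = 1/((½)*(1/43)*(-9832)) = 1/(-4916/43) = -43/4916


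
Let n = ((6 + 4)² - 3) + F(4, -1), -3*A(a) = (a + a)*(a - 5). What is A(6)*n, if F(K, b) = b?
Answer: -384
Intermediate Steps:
A(a) = -2*a*(-5 + a)/3 (A(a) = -(a + a)*(a - 5)/3 = -2*a*(-5 + a)/3)
n = 96 (n = ((6 + 4)² - 3) - 1 = (10² - 3) - 1 = (100 - 3) - 1 = 97 - 1 = 96)
A(6)*n = ((⅔)*6*(5 - 1*6))*96 = ((⅔)*6*(5 - 6))*96 = ((⅔)*6*(-1))*96 = -4*96 = -384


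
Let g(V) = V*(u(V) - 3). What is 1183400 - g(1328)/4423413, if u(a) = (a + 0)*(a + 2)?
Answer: 5232321381464/4423413 ≈ 1.1829e+6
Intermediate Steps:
u(a) = a*(2 + a)
g(V) = V*(-3 + V*(2 + V)) (g(V) = V*(V*(2 + V) - 3) = V*(-3 + V*(2 + V)))
1183400 - g(1328)/4423413 = 1183400 - 1328*(-3 + 1328*(2 + 1328))/4423413 = 1183400 - 1328*(-3 + 1328*1330)/4423413 = 1183400 - 1328*(-3 + 1766240)/4423413 = 1183400 - 1328*1766237/4423413 = 1183400 - 2345562736/4423413 = 5232321381464/4423413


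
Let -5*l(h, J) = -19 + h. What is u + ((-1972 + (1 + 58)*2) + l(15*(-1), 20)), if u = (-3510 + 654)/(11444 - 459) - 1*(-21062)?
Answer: 211071722/10985 ≈ 19215.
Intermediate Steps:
l(h, J) = 19/5 - h/5 (l(h, J) = -(-19 + h)/5 = 19/5 - h/5)
u = 231363214/10985 (u = -2856/10985 + 21062 = 231363214/10985 ≈ 21062.)
u + ((-1972 + (1 + 58)*2) + l(15*(-1), 20)) = 231363214/10985 + ((-1972 + (1 + 58)*2) + (19/5 - 3*(-1))) = 231363214/10985 + ((-1972 + 59*2) + (19/5 - ⅕*(-15))) = 231363214/10985 + ((-1972 + 118) + (19/5 + 3)) = 231363214/10985 + (-1854 + 34/5) = 231363214/10985 - 9236/5 = 211071722/10985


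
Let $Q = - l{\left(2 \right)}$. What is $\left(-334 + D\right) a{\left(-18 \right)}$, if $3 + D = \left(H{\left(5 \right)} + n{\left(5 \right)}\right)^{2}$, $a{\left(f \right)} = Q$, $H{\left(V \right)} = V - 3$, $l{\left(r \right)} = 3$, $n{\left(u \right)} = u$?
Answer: $864$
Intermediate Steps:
$H{\left(V \right)} = -3 + V$
$Q = -3$ ($Q = \left(-1\right) 3 = -3$)
$a{\left(f \right)} = -3$
$D = 46$ ($D = -3 + \left(\left(-3 + 5\right) + 5\right)^{2} = -3 + \left(2 + 5\right)^{2} = -3 + 7^{2} = -3 + 49 = 46$)
$\left(-334 + D\right) a{\left(-18 \right)} = \left(-334 + 46\right) \left(-3\right) = \left(-288\right) \left(-3\right) = 864$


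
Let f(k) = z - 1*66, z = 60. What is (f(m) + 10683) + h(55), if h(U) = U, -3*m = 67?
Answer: 10732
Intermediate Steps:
m = -67/3 (m = -⅓*67 = -67/3 ≈ -22.333)
f(k) = -6 (f(k) = 60 - 1*66 = 60 - 66 = -6)
(f(m) + 10683) + h(55) = (-6 + 10683) + 55 = 10677 + 55 = 10732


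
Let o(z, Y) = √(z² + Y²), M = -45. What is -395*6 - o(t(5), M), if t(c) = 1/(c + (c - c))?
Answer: -2370 - √50626/5 ≈ -2415.0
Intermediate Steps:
t(c) = 1/c (t(c) = 1/(c + 0) = 1/c)
o(z, Y) = √(Y² + z²)
-395*6 - o(t(5), M) = -395*6 - √((-45)² + (1/5)²) = -2370 - √(2025 + (⅕)²) = -2370 - √(2025 + 1/25) = -2370 - √(50626/25) = -2370 - √50626/5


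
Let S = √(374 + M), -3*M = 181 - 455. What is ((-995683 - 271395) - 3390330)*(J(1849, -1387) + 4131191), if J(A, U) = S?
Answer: -19240642012928 - 9314816*√1047/3 ≈ -1.9241e+13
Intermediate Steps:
M = 274/3 (M = -(181 - 455)/3 = -⅓*(-274) = 274/3 ≈ 91.333)
S = 2*√1047/3 (S = √(374 + 274/3) = √(1396/3) = 2*√1047/3 ≈ 21.572)
J(A, U) = 2*√1047/3
((-995683 - 271395) - 3390330)*(J(1849, -1387) + 4131191) = ((-995683 - 271395) - 3390330)*(2*√1047/3 + 4131191) = (-1267078 - 3390330)*(4131191 + 2*√1047/3) = -4657408*(4131191 + 2*√1047/3) = -19240642012928 - 9314816*√1047/3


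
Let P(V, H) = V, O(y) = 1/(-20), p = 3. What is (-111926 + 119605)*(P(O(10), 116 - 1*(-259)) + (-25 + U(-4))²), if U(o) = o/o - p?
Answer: 111952141/20 ≈ 5.5976e+6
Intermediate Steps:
O(y) = -1/20 (O(y) = 1*(-1/20) = -1/20)
U(o) = -2 (U(o) = o/o - 1*3 = 1 - 3 = -2)
(-111926 + 119605)*(P(O(10), 116 - 1*(-259)) + (-25 + U(-4))²) = (-111926 + 119605)*(-1/20 + (-25 - 2)²) = 7679*(-1/20 + (-27)²) = 7679*(-1/20 + 729) = 7679*(14579/20) = 111952141/20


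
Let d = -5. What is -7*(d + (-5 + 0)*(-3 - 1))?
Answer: -105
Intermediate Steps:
-7*(d + (-5 + 0)*(-3 - 1)) = -7*(-5 + (-5 + 0)*(-3 - 1)) = -7*(-5 - 5*(-4)) = -7*(-5 + 20) = -7*15 = -105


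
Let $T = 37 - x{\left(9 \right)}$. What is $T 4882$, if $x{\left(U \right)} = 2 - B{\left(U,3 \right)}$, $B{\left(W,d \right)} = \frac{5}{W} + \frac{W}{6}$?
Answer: $\frac{1628147}{9} \approx 1.8091 \cdot 10^{5}$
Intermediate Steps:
$B{\left(W,d \right)} = \frac{5}{W} + \frac{W}{6}$ ($B{\left(W,d \right)} = \frac{5}{W} + W \frac{1}{6} = \frac{5}{W} + \frac{W}{6}$)
$x{\left(U \right)} = 2 - \frac{5}{U} - \frac{U}{6}$ ($x{\left(U \right)} = 2 - \left(\frac{5}{U} + \frac{U}{6}\right) = 2 - \frac{5}{U} - \frac{U}{6}$)
$T = \frac{667}{18}$ ($T = 37 - \left(2 - \frac{5}{9} - \frac{3}{2}\right) = 37 - - \frac{1}{18} = 37 + \frac{1}{18} = \frac{667}{18} \approx 37.056$)
$T 4882 = \frac{667}{18} \cdot 4882 = \frac{1628147}{9}$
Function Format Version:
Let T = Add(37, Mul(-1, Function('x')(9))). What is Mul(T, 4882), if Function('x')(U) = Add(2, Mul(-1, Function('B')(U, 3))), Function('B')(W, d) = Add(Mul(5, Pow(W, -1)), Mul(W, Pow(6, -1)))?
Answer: Rational(1628147, 9) ≈ 1.8091e+5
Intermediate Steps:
Function('B')(W, d) = Add(Mul(5, Pow(W, -1)), Mul(Rational(1, 6), W)) (Function('B')(W, d) = Add(Mul(5, Pow(W, -1)), Mul(W, Rational(1, 6))) = Add(Mul(5, Pow(W, -1)), Mul(Rational(1, 6), W)))
Function('x')(U) = Add(2, Mul(-5, Pow(U, -1)), Mul(Rational(-1, 6), U)) (Function('x')(U) = Add(2, Mul(-1, Add(Mul(5, Pow(U, -1)), Mul(Rational(1, 6), U)))) = Add(2, Add(Mul(-5, Pow(U, -1)), Mul(Rational(-1, 6), U))) = Add(2, Mul(-5, Pow(U, -1)), Mul(Rational(-1, 6), U)))
T = Rational(667, 18) (T = Add(37, Mul(-1, Add(2, Mul(-5, Pow(9, -1)), Mul(Rational(-1, 6), 9)))) = Add(37, Mul(-1, Add(2, Mul(-5, Rational(1, 9)), Rational(-3, 2)))) = Add(37, Mul(-1, Add(2, Rational(-5, 9), Rational(-3, 2)))) = Add(37, Mul(-1, Rational(-1, 18))) = Add(37, Rational(1, 18)) = Rational(667, 18) ≈ 37.056)
Mul(T, 4882) = Mul(Rational(667, 18), 4882) = Rational(1628147, 9)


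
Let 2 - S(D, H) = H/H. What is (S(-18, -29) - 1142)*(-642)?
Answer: 732522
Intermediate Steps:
S(D, H) = 1 (S(D, H) = 2 - H/H = 2 - 1*1 = 2 - 1 = 1)
(S(-18, -29) - 1142)*(-642) = (1 - 1142)*(-642) = -1141*(-642) = 732522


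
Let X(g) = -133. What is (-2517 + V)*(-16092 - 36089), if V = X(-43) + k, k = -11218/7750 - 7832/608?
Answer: 40943555996529/294500 ≈ 1.3903e+8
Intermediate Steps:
k = -4219909/294500 (k = -11218*1/7750 - 7832*1/608 = -5609/3875 - 979/76 = -4219909/294500 ≈ -14.329)
V = -43388409/294500 (V = -133 - 4219909/294500 = -43388409/294500 ≈ -147.33)
(-2517 + V)*(-16092 - 36089) = (-2517 - 43388409/294500)*(-16092 - 36089) = -784644909/294500*(-52181) = 40943555996529/294500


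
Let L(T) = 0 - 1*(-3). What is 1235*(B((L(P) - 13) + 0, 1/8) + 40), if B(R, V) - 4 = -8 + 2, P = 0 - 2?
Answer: 46930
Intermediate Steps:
P = -2
L(T) = 3 (L(T) = 0 + 3 = 3)
B(R, V) = -2 (B(R, V) = 4 + (-8 + 2) = 4 - 6 = -2)
1235*(B((L(P) - 13) + 0, 1/8) + 40) = 1235*(-2 + 40) = 1235*38 = 46930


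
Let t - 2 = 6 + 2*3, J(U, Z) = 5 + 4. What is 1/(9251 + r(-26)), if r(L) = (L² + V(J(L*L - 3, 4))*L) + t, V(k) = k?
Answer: 1/9707 ≈ 0.00010302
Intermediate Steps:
J(U, Z) = 9
t = 14 (t = 2 + (6 + 2*3) = 2 + (6 + 6) = 2 + 12 = 14)
r(L) = 14 + L² + 9*L (r(L) = (L² + 9*L) + 14 = 14 + L² + 9*L)
1/(9251 + r(-26)) = 1/(9251 + (14 + (-26)² + 9*(-26))) = 1/(9251 + (14 + 676 - 234)) = 1/(9251 + 456) = 1/9707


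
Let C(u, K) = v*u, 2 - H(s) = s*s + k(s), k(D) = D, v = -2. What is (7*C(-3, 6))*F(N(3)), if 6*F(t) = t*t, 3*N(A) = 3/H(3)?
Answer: 7/100 ≈ 0.070000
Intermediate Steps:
H(s) = 2 - s - s² (H(s) = 2 - (s*s + s) = 2 - (s² + s) = 2 - (s + s²) = 2 + (-s - s²) = 2 - s - s²)
C(u, K) = -2*u
N(A) = -⅒ (N(A) = (3/(2 - 1*3 - 1*3²))/3 = (3/(2 - 3 - 1*9))/3 = (3/(2 - 3 - 9))/3 = (3/(-10))/3 = (3*(-⅒))/3 = (⅓)*(-3/10) = -⅒)
F(t) = t²/6 (F(t) = (t*t)/6 = t²/6)
(7*C(-3, 6))*F(N(3)) = (7*(-2*(-3)))*((-⅒)²/6) = (7*6)*((⅙)*(1/100)) = 42*(1/600) = 7/100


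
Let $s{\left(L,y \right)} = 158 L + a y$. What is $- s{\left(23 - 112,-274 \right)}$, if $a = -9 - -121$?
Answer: $44750$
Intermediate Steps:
$a = 112$ ($a = -9 + 121 = 112$)
$s{\left(L,y \right)} = 112 y + 158 L$ ($s{\left(L,y \right)} = 158 L + 112 y = 112 y + 158 L$)
$- s{\left(23 - 112,-274 \right)} = - (112 \left(-274\right) + 158 \left(23 - 112\right)) = - (-30688 + 158 \left(23 - 112\right)) = - (-30688 + 158 \left(-89\right)) = - (-30688 - 14062) = \left(-1\right) \left(-44750\right) = 44750$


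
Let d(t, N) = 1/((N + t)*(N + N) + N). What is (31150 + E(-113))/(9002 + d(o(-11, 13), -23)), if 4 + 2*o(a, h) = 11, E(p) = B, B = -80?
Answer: 27155180/7867749 ≈ 3.4515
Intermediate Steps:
E(p) = -80
o(a, h) = 7/2 (o(a, h) = -2 + (½)*11 = -2 + 11/2 = 7/2)
d(t, N) = 1/(N + 2*N*(N + t)) (d(t, N) = 1/((N + t)*(2*N) + N) = 1/(2*N*(N + t) + N) = 1/(N + 2*N*(N + t)))
(31150 + E(-113))/(9002 + d(o(-11, 13), -23)) = (31150 - 80)/(9002 + 1/((-23)*(1 + 2*(-23) + 2*(7/2)))) = 31070/(9002 - 1/(23*(1 - 46 + 7))) = 31070/(9002 - 1/23/(-38)) = 31070/(9002 - 1/23*(-1/38)) = 31070/(9002 + 1/874) = 31070/(7867749/874) = 31070*(874/7867749) = 27155180/7867749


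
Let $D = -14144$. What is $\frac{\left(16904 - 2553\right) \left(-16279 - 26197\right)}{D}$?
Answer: $\frac{152393269}{3536} \approx 43098.0$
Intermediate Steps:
$\frac{\left(16904 - 2553\right) \left(-16279 - 26197\right)}{D} = \frac{\left(16904 - 2553\right) \left(-16279 - 26197\right)}{-14144} = 14351 \left(-42476\right) \left(- \frac{1}{14144}\right) = \left(-609573076\right) \left(- \frac{1}{14144}\right) = \frac{152393269}{3536}$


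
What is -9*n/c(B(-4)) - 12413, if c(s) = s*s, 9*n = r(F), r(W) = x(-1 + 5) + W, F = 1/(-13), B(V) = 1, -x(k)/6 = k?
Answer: -161056/13 ≈ -12389.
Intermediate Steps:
x(k) = -6*k
F = -1/13 ≈ -0.076923
r(W) = -24 + W (r(W) = -6*(-1 + 5) + W = -6*4 + W = -24 + W)
n = -313/117 (n = (-24 - 1/13)/9 = (⅑)*(-313/13) = -313/117 ≈ -2.6752)
c(s) = s²
-9*n/c(B(-4)) - 12413 = -(-313)/(13*(1²)) - 12413 = -(-313)/(13*1) - 12413 = -(-313)/13 - 12413 = -9*(-313/117) - 12413 = 313/13 - 12413 = -161056/13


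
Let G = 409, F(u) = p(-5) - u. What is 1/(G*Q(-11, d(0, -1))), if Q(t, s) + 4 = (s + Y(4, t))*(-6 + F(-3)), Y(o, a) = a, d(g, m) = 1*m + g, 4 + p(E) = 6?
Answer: 1/3272 ≈ 0.00030562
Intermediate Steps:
p(E) = 2 (p(E) = -4 + 6 = 2)
d(g, m) = g + m (d(g, m) = m + g = g + m)
F(u) = 2 - u
Q(t, s) = -4 - s - t (Q(t, s) = -4 + (s + t)*(-6 + (2 - 1*(-3))) = -4 + (s + t)*(-6 + (2 + 3)) = -4 + (s + t)*(-6 + 5) = -4 + (s + t)*(-1) = -4 + (-s - t) = -4 - s - t)
1/(G*Q(-11, d(0, -1))) = 1/(409*(-4 - (0 - 1) - 1*(-11))) = 1/(409*(-4 - 1*(-1) + 11)) = 1/(409*(-4 + 1 + 11)) = 1/(409*8) = 1/3272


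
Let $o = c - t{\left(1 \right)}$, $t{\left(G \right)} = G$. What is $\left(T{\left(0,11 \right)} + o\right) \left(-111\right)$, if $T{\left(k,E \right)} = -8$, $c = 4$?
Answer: $555$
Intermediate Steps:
$o = 3$ ($o = 4 - 1 = 3$)
$\left(T{\left(0,11 \right)} + o\right) \left(-111\right) = \left(-8 + 3\right) \left(-111\right) = \left(-5\right) \left(-111\right) = 555$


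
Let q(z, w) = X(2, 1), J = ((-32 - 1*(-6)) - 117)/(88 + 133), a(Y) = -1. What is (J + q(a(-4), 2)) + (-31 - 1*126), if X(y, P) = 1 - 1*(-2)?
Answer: -2629/17 ≈ -154.65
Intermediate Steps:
X(y, P) = 3 (X(y, P) = 1 + 2 = 3)
J = -11/17 (J = ((-32 + 6) - 117)/221 = (-26 - 117)*(1/221) = -143*1/221 = -11/17 ≈ -0.64706)
q(z, w) = 3
(J + q(a(-4), 2)) + (-31 - 1*126) = (-11/17 + 3) + (-31 - 1*126) = 40/17 + (-31 - 126) = 40/17 - 157 = -2629/17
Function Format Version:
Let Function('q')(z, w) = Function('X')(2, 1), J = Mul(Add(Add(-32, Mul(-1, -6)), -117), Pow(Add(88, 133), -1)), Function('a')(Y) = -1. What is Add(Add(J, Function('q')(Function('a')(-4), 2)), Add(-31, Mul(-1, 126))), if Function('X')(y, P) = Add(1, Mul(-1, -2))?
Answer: Rational(-2629, 17) ≈ -154.65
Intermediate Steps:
Function('X')(y, P) = 3 (Function('X')(y, P) = Add(1, 2) = 3)
J = Rational(-11, 17) (J = Mul(Add(Add(-32, 6), -117), Pow(221, -1)) = Mul(Add(-26, -117), Rational(1, 221)) = Mul(-143, Rational(1, 221)) = Rational(-11, 17) ≈ -0.64706)
Function('q')(z, w) = 3
Add(Add(J, Function('q')(Function('a')(-4), 2)), Add(-31, Mul(-1, 126))) = Add(Add(Rational(-11, 17), 3), Add(-31, Mul(-1, 126))) = Add(Rational(40, 17), Add(-31, -126)) = Add(Rational(40, 17), -157) = Rational(-2629, 17)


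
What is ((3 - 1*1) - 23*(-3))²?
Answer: 5041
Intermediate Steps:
((3 - 1*1) - 23*(-3))² = ((3 - 1) + 69)² = (2 + 69)² = 71² = 5041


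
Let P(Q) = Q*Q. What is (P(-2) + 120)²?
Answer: 15376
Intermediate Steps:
P(Q) = Q²
(P(-2) + 120)² = ((-2)² + 120)² = (4 + 120)² = 124² = 15376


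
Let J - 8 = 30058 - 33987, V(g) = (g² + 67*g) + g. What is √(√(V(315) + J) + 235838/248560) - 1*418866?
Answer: -418866 + √(3663743330 + 7722759200*√29181)/62140 ≈ -4.1885e+5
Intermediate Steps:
V(g) = g² + 68*g
J = -3921 (J = 8 + (30058 - 33987) = 8 - 3929 = -3921)
√(√(V(315) + J) + 235838/248560) - 1*418866 = √(√(315*(68 + 315) - 3921) + 235838/248560) - 1*418866 = √(√(315*383 - 3921) + 235838*(1/248560)) - 418866 = √(√(120645 - 3921) + 117919/124280) - 418866 = √(√116724 + 117919/124280) - 418866 = √(2*√29181 + 117919/124280) - 418866 = √(117919/124280 + 2*√29181) - 418866 = -418866 + √(117919/124280 + 2*√29181)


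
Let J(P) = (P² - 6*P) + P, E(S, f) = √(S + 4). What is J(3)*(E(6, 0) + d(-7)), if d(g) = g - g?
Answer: -6*√10 ≈ -18.974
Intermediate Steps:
d(g) = 0
E(S, f) = √(4 + S)
J(P) = P² - 5*P
J(3)*(E(6, 0) + d(-7)) = (3*(-5 + 3))*(√(4 + 6) + 0) = (3*(-2))*(√10 + 0) = -6*√10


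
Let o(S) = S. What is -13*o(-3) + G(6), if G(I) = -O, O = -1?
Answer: 40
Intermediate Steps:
G(I) = 1 (G(I) = -1*(-1) = 1)
-13*o(-3) + G(6) = -13*(-3) + 1 = 39 + 1 = 40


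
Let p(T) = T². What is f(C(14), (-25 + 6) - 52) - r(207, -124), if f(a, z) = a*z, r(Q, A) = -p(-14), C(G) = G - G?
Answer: 196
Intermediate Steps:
C(G) = 0
r(Q, A) = -196 (r(Q, A) = -1*(-14)² = -1*196 = -196)
f(C(14), (-25 + 6) - 52) - r(207, -124) = 0*((-25 + 6) - 52) - 1*(-196) = 0*(-19 - 52) + 196 = 0*(-71) + 196 = 0 + 196 = 196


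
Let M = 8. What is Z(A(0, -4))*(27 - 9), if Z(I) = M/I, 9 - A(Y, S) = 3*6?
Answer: -16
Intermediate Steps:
A(Y, S) = -9 (A(Y, S) = 9 - 3*6 = 9 - 1*18 = 9 - 18 = -9)
Z(I) = 8/I
Z(A(0, -4))*(27 - 9) = (8/(-9))*(27 - 9) = (8*(-1/9))*18 = -8/9*18 = -16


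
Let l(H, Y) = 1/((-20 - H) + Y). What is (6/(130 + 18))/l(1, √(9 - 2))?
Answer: -63/74 + 3*√7/74 ≈ -0.74409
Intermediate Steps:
l(H, Y) = 1/(-20 + Y - H)
(6/(130 + 18))/l(1, √(9 - 2)) = (6/(130 + 18))/((-1/(20 + 1 - √(9 - 2)))) = (6/148)/((-1/(20 + 1 - √7))) = (6*(1/148))/((-1/(21 - √7))) = 3*(-21 + √7)/74 = -63/74 + 3*√7/74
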